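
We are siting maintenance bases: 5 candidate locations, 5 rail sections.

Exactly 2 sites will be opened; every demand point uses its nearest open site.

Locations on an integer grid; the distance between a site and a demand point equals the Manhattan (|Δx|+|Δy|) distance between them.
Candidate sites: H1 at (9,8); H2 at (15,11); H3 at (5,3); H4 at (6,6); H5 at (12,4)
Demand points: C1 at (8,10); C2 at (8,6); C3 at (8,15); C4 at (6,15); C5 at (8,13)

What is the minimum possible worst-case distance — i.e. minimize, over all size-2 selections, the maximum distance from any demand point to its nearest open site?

9

Open {H1, H4}.
  Farthest demand point is C4 at distance 9 (to H4); all others are ≤ 9.
With {H1, H2} the worst case is 10.
With {H1, H3} the worst case is 10.
No size-2 selection achieves below 9.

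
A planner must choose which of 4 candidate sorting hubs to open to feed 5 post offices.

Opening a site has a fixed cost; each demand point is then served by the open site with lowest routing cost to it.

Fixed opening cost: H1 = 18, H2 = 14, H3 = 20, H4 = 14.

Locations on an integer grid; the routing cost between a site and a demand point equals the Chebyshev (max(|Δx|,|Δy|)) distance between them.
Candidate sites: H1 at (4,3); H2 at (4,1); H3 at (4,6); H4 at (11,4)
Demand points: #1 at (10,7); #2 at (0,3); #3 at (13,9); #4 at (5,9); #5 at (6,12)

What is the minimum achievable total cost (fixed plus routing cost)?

Open {H4}: assign each demand point to its cheapest open site.
  #1→H4 3, #2→H4 11, #3→H4 5, #4→H4 6, #5→H4 8
  routing cost 33, fixed 14 → total 47.
Compare {H3}: routing cost 28 + fixed 20 = 48.
Compare {H1}: routing cost 34 + fixed 18 = 52.
Compare {H2}: routing cost 38 + fixed 14 = 52.
All other subsets cost ≥ 48. Minimum total cost: 47.

47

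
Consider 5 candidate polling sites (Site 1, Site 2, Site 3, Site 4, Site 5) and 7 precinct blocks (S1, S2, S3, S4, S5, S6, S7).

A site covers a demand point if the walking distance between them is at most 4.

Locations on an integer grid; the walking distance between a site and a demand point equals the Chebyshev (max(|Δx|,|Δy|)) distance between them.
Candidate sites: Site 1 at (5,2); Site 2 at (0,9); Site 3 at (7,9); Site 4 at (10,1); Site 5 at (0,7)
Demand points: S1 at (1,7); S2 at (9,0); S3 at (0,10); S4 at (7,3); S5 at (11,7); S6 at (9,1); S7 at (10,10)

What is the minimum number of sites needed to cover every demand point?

Coverage sets (demand points within 4 of each site):
  Site 1: {S2, S4, S6}
  Site 2: {S1, S3}
  Site 3: {S5, S7}
  Site 4: {S2, S4, S6}
  Site 5: {S1, S3}
No 2 sites suffice: every size-2 union leaves at least one demand point uncovered.
But {Site 1, Site 2, Site 3} covers everything, so the minimum is 3.

3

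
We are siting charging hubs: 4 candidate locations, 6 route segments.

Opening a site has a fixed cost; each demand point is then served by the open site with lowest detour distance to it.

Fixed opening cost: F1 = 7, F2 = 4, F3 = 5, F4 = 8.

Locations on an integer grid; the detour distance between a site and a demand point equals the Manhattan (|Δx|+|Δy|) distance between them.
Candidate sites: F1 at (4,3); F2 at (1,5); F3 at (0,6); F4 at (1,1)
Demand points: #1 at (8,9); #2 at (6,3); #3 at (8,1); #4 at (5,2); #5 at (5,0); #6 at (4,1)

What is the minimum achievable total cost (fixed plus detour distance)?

Open {F1}: assign each demand point to its cheapest open site.
  #1→F1 10, #2→F1 2, #3→F1 6, #4→F1 2, #5→F1 4, #6→F1 2
  detour distance 26, fixed 7 → total 33.
Compare {F1, F2}: detour distance 26 + fixed 11 = 37.
Compare {F1, F3}: detour distance 26 + fixed 12 = 38.
Compare {F1, F4}: detour distance 26 + fixed 15 = 41.
All other subsets cost ≥ 37. Minimum total cost: 33.

33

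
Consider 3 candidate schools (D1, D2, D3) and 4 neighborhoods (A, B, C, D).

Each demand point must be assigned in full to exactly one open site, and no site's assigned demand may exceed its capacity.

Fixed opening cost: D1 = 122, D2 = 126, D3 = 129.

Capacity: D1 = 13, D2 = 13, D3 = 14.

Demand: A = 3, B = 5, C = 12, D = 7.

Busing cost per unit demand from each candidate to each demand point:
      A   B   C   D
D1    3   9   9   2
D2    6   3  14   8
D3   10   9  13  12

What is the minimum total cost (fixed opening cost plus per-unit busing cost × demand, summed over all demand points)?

571

Open {D1, D2, D3}; cheapest assignment that respects the capacities:
  D1 (cap 13, load 10): A, D — cost 3×3 + 7×2 = 23
  D2 (cap 13, load 5): B — cost 5×3 = 15
  D3 (cap 14, load 12): C — cost 12×13 = 156
  Shipping 194, fixed 377 → total 571.
  Any other capacity-feasible assignment to {D1, D2, D3} ships for at least 194.
Total demand is 27; every other set of sites either has combined capacity below 27 or cannot fit the demands without splitting one across sites, so {D1, D2, D3} is the only feasible choice of open sites. Minimum: 571.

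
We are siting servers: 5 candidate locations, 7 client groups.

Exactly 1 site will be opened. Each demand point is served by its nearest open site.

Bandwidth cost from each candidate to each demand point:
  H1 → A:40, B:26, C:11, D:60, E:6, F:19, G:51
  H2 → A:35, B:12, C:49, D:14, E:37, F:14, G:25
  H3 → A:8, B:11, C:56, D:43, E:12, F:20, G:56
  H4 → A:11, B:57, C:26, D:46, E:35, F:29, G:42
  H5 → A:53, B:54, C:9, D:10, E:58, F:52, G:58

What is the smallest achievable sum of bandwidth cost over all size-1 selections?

186

Open {H2}.
  A→H2 35, B→H2 12, C→H2 49, D→H2 14, E→H2 37, F→H2 14, G→H2 25  ⇒ total 186.
Compare {H3}: total 206.
Compare {H1}: total 213.
No size-1 selection does better; minimum is 186.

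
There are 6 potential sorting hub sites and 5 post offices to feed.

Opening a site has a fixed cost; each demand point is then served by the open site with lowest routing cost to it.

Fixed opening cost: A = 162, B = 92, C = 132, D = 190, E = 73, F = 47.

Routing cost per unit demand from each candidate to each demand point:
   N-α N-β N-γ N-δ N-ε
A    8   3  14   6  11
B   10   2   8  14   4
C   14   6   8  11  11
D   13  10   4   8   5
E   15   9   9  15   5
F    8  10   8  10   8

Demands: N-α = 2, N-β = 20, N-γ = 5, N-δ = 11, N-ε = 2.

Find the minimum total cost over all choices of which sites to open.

Open {B, F}: assign each demand point to its cheapest open site.
  N-α→F 2×8=16, N-β→B 20×2=40, N-γ→B 5×8=40, N-δ→F 11×10=110, N-ε→B 2×4=8
  routing cost 214, fixed 139 → total 353.
Compare {B}: routing cost 262 + fixed 92 = 354.
Compare {A}: routing cost 234 + fixed 162 = 396.
Compare {A, F}: routing cost 198 + fixed 209 = 407.
All other subsets cost ≥ 354. Minimum total cost: 353.

353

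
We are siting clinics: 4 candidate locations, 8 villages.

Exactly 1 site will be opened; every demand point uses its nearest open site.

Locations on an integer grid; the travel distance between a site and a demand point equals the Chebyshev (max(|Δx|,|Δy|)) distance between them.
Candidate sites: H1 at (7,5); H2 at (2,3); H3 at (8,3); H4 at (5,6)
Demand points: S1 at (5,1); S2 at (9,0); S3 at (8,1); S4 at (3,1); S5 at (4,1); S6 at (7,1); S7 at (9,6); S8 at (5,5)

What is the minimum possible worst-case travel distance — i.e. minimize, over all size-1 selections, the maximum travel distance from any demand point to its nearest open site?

5

Open {H1}.
  Farthest demand point is S2 at travel distance 5 (to H1); all others are ≤ 5.
With {H3} the worst case is 5.
With {H4} the worst case is 6.
No size-1 selection achieves below 5.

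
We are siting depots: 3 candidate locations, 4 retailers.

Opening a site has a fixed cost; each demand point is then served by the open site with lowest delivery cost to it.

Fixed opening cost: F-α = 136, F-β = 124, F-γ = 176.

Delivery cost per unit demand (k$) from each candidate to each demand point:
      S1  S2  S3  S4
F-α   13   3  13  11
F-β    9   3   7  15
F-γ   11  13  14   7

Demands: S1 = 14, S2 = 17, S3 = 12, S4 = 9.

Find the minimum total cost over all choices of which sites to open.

520

Open {F-β}: assign each demand point to its cheapest open site.
  S1→F-β 14×9=126, S2→F-β 17×3=51, S3→F-β 12×7=84, S4→F-β 9×15=135
  delivery cost 396, fixed 124 → total 520.
Compare {F-α, F-β}: delivery cost 360 + fixed 260 = 620.
Compare {F-α}: delivery cost 488 + fixed 136 = 624.
Compare {F-β, F-γ}: delivery cost 324 + fixed 300 = 624.
All other subsets cost ≥ 620. Minimum total cost: 520.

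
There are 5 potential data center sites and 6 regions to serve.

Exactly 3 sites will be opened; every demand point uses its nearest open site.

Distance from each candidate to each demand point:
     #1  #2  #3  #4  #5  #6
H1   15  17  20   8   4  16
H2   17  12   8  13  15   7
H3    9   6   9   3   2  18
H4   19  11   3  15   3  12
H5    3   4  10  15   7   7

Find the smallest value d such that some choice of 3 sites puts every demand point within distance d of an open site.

7

Open {H3, H4, H5}.
  Farthest demand point is #6 at distance 7 (to H5); all others are ≤ 7.
With {H1, H2, H5} the worst case is 8.
With {H1, H4, H5} the worst case is 8.
No size-3 selection achieves below 7.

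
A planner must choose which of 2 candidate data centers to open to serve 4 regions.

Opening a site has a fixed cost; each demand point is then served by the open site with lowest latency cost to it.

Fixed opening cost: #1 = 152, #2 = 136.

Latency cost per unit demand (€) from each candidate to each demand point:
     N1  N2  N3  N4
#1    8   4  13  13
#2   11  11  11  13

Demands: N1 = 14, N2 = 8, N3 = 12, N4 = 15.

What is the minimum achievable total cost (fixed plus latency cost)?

Open {#1}: assign each demand point to its cheapest open site.
  N1→#1 14×8=112, N2→#1 8×4=32, N3→#1 12×13=156, N4→#1 15×13=195
  latency cost 495, fixed 152 → total 647.
Compare {#2}: latency cost 569 + fixed 136 = 705.
Compare {#1, #2}: latency cost 471 + fixed 288 = 759.

647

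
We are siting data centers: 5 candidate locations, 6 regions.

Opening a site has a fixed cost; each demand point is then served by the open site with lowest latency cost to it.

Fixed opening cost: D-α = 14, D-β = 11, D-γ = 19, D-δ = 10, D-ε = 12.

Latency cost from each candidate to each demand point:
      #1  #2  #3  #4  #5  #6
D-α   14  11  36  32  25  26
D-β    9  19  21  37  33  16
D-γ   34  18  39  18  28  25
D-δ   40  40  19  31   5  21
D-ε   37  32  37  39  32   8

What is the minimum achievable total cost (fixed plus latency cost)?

120

Open {D-β, D-δ}: assign each demand point to its cheapest open site.
  #1→D-β 9, #2→D-β 19, #3→D-δ 19, #4→D-δ 31, #5→D-δ 5, #6→D-β 16
  latency cost 99, fixed 21 → total 120.
Compare {D-α, D-δ, D-ε}: latency cost 88 + fixed 36 = 124.
Compare {D-β, D-δ, D-ε}: latency cost 91 + fixed 33 = 124.
Compare {D-α, D-δ}: latency cost 101 + fixed 24 = 125.
All other subsets cost ≥ 124. Minimum total cost: 120.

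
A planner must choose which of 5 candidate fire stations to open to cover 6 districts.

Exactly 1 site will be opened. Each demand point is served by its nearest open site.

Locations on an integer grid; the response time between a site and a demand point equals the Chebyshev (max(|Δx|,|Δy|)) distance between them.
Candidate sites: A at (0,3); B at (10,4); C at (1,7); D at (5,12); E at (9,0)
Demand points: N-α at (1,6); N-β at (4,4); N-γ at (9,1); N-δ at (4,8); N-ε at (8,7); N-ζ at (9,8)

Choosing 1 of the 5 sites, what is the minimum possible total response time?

30

Open {C}.
  N-α→C 1, N-β→C 3, N-γ→C 8, N-δ→C 3, N-ε→C 7, N-ζ→C 8  ⇒ total 30.
Compare {B}: total 31.
Compare {E}: total 37.
No size-1 selection does better; minimum is 30.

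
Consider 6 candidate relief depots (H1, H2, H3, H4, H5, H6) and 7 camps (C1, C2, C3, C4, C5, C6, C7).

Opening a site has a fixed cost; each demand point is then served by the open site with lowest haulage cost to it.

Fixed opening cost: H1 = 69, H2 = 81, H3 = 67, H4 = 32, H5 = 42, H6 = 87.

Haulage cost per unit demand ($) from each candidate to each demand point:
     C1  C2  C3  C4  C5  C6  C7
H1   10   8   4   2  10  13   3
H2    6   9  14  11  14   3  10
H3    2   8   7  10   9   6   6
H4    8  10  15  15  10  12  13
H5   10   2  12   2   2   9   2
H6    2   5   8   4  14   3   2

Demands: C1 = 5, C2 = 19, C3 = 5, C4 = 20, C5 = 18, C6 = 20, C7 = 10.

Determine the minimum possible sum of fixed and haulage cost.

373

Open {H5, H6}: assign each demand point to its cheapest open site.
  C1→H6 5×2=10, C2→H5 19×2=38, C3→H6 5×8=40, C4→H5 20×2=40, C5→H5 18×2=36, C6→H6 20×3=60, C7→H5 10×2=20
  haulage cost 244, fixed 129 → total 373.
Compare {H4, H5, H6}: haulage cost 244 + fixed 161 = 405.
Compare {H2, H5}: haulage cost 284 + fixed 123 = 407.
Compare {H3, H5}: haulage cost 299 + fixed 109 = 408.
All other subsets cost ≥ 405. Minimum total cost: 373.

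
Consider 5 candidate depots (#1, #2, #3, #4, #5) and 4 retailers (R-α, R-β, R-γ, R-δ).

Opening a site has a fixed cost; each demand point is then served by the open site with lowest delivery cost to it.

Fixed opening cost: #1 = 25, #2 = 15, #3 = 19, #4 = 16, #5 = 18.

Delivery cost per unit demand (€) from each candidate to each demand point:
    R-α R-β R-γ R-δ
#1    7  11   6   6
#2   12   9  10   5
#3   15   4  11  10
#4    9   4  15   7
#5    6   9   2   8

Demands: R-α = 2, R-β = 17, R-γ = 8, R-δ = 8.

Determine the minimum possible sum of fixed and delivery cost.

Open {#2, #4, #5}: assign each demand point to its cheapest open site.
  R-α→#5 2×6=12, R-β→#4 17×4=68, R-γ→#5 8×2=16, R-δ→#2 8×5=40
  delivery cost 136, fixed 49 → total 185.
Compare {#4, #5}: delivery cost 152 + fixed 34 = 186.
Compare {#2, #3, #5}: delivery cost 136 + fixed 52 = 188.
Compare {#3, #5}: delivery cost 160 + fixed 37 = 197.
All other subsets cost ≥ 186. Minimum total cost: 185.

185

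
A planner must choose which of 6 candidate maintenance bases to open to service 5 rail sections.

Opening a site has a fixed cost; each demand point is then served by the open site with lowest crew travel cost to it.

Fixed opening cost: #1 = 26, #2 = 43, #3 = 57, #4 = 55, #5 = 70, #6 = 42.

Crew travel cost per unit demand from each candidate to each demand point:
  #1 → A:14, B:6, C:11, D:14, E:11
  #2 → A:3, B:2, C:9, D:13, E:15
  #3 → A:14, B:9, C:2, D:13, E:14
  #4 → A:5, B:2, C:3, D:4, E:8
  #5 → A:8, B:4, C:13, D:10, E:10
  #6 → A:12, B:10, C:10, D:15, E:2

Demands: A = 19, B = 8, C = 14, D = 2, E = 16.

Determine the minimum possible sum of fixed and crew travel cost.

290

Open {#4, #6}: assign each demand point to its cheapest open site.
  A→#4 19×5=95, B→#4 8×2=16, C→#4 14×3=42, D→#4 2×4=8, E→#6 16×2=32
  crew travel cost 193, fixed 97 → total 290.
Compare {#2, #4, #6}: crew travel cost 155 + fixed 140 = 295.
Compare {#2, #3, #6}: crew travel cost 159 + fixed 142 = 301.
Compare {#1, #4, #6}: crew travel cost 193 + fixed 123 = 316.
All other subsets cost ≥ 295. Minimum total cost: 290.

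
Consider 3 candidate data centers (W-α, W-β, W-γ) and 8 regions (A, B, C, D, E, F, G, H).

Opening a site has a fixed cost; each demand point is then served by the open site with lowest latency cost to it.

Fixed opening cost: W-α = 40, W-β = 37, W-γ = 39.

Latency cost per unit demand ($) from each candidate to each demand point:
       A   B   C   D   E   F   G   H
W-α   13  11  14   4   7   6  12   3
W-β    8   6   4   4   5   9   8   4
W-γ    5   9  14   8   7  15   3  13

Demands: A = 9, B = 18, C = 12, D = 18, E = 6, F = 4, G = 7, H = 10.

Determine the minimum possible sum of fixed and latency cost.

Open {W-β, W-γ}: assign each demand point to its cheapest open site.
  A→W-γ 9×5=45, B→W-β 18×6=108, C→W-β 12×4=48, D→W-β 18×4=72, E→W-β 6×5=30, F→W-β 4×9=36, G→W-γ 7×3=21, H→W-β 10×4=40
  latency cost 400, fixed 76 → total 476.
Compare {W-α, W-β, W-γ}: latency cost 378 + fixed 116 = 494.
Compare {W-β}: latency cost 462 + fixed 37 = 499.
Compare {W-α, W-β}: latency cost 440 + fixed 77 = 517.
All other subsets cost ≥ 494. Minimum total cost: 476.

476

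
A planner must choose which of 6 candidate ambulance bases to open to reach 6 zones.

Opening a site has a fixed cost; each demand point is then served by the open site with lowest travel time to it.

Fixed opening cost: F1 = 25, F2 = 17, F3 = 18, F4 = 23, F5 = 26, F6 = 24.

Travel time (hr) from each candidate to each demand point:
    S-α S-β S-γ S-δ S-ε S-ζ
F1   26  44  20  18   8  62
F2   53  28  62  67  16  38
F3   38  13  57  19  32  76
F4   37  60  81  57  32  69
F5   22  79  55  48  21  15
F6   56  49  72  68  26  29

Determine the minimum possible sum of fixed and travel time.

165

Open {F1, F3, F5}: assign each demand point to its cheapest open site.
  S-α→F5 22, S-β→F3 13, S-γ→F1 20, S-δ→F1 18, S-ε→F1 8, S-ζ→F5 15
  travel time 96, fixed 69 → total 165.
Compare {F1, F5}: travel time 127 + fixed 51 = 178.
Compare {F1, F2, F5}: travel time 111 + fixed 68 = 179.
Compare {F1, F2}: travel time 138 + fixed 42 = 180.
All other subsets cost ≥ 178. Minimum total cost: 165.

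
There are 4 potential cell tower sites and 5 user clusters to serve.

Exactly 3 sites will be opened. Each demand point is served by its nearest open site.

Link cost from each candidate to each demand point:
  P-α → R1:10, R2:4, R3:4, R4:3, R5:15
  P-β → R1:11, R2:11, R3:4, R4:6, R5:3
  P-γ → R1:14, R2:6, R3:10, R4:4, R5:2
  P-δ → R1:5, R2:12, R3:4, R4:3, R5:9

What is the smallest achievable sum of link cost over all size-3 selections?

18

Open {P-α, P-γ, P-δ}.
  R1→P-δ 5, R2→P-α 4, R3→P-α 4, R4→P-α 3, R5→P-γ 2  ⇒ total 18.
Compare {P-α, P-β, P-δ}: total 19.
Compare {P-β, P-γ, P-δ}: total 20.
No size-3 selection does better; minimum is 18.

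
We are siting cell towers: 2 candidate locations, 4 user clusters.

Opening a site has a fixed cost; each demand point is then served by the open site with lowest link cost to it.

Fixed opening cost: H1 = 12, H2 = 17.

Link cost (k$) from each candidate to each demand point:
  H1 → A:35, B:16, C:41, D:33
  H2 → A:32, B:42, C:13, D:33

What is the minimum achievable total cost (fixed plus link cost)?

123

Open {H1, H2}: assign each demand point to its cheapest open site.
  A→H2 32, B→H1 16, C→H2 13, D→H1 33
  link cost 94, fixed 29 → total 123.
Compare {H1}: link cost 125 + fixed 12 = 137.
Compare {H2}: link cost 120 + fixed 17 = 137.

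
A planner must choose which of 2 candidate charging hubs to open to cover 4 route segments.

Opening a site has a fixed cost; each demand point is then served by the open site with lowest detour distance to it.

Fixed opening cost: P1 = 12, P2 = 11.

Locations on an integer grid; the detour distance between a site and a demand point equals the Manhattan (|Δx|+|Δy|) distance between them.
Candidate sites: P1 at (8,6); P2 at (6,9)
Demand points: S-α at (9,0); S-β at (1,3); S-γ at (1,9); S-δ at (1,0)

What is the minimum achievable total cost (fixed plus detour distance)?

Open {P1}: assign each demand point to its cheapest open site.
  S-α→P1 7, S-β→P1 10, S-γ→P1 10, S-δ→P1 13
  detour distance 40, fixed 12 → total 52.
Compare {P2}: detour distance 42 + fixed 11 = 53.
Compare {P1, P2}: detour distance 35 + fixed 23 = 58.

52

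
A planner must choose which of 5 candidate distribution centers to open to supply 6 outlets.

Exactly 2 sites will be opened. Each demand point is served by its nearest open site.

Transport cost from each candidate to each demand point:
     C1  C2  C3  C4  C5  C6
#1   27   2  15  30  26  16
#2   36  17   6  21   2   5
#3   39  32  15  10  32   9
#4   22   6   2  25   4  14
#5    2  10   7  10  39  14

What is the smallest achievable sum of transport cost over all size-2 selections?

35

Open {#2, #5}.
  C1→#5 2, C2→#5 10, C3→#2 6, C4→#5 10, C5→#2 2, C6→#2 5  ⇒ total 35.
Compare {#4, #5}: total 38.
Compare {#3, #4}: total 53.
No size-2 selection does better; minimum is 35.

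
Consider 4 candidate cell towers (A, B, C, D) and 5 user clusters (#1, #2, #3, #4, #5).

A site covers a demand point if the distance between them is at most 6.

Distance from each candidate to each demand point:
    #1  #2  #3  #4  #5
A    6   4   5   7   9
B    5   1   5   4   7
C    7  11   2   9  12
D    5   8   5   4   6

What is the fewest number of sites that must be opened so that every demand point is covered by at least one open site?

Coverage sets (demand points within 6 of each site):
  A: {#1, #2, #3}
  B: {#1, #2, #3, #4}
  C: {#3}
  D: {#1, #3, #4, #5}
No single site covers all 5 demand points.
But {A, D} covers everything, so the minimum is 2.

2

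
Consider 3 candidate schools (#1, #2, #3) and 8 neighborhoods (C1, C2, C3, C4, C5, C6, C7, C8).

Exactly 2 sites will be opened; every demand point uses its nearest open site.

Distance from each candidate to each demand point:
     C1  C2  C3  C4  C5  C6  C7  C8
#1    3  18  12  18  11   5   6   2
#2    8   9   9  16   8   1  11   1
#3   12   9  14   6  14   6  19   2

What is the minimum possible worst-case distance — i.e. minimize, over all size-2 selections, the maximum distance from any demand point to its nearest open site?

11

Open {#2, #3}.
  Farthest demand point is C7 at distance 11 (to #2); all others are ≤ 11.
With {#1, #3} the worst case is 12.
With {#1, #2} the worst case is 16.
No size-2 selection achieves below 11.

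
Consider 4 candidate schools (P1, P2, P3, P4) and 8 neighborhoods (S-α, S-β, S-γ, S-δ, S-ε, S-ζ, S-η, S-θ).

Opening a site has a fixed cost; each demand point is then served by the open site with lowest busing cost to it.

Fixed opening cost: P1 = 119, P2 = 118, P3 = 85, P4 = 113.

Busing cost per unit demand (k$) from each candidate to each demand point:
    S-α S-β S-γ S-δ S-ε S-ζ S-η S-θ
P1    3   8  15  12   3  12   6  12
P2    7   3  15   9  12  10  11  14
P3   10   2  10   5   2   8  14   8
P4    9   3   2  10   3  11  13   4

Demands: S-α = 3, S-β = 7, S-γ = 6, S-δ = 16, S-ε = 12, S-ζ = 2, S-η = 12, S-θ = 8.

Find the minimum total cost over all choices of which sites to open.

541

Open {P3}: assign each demand point to its cheapest open site.
  S-α→P3 3×10=30, S-β→P3 7×2=14, S-γ→P3 6×10=60, S-δ→P3 16×5=80, S-ε→P3 12×2=24, S-ζ→P3 2×8=16, S-η→P3 12×14=168, S-θ→P3 8×8=64
  busing cost 456, fixed 85 → total 541.
Compare {P1, P3}: busing cost 339 + fixed 204 = 543.
Compare {P3, P4}: busing cost 361 + fixed 198 = 559.
Compare {P1, P3, P4}: busing cost 259 + fixed 317 = 576.
All other subsets cost ≥ 543. Minimum total cost: 541.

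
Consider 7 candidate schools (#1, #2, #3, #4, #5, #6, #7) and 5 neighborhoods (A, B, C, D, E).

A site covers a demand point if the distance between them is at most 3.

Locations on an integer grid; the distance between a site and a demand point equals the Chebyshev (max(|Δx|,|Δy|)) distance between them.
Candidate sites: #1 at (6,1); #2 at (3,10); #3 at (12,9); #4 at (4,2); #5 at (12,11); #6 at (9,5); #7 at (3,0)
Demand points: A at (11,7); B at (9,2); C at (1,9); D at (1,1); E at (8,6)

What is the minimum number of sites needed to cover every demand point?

3

Coverage sets (demand points within 3 of each site):
  #1: {B}
  #2: {C}
  #3: {A}
  #4: {D}
  #5: {}
  #6: {A, B, E}
  #7: {D}
No 2 sites suffice: every size-2 union leaves at least one demand point uncovered.
But {#2, #4, #6} covers everything, so the minimum is 3.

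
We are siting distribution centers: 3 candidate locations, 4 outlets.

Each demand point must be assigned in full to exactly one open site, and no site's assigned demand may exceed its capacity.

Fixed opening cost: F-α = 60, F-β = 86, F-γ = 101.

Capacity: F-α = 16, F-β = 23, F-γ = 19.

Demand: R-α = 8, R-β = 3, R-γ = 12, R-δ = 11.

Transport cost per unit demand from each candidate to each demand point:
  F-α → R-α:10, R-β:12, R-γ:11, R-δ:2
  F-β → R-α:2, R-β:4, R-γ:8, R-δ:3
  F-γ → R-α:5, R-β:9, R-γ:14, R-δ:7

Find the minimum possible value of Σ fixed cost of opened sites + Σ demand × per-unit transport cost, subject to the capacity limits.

292

Open {F-α, F-β}; cheapest assignment that respects the capacities:
  F-α (cap 16, load 11): R-δ — cost 11×2 = 22
  F-β (cap 23, load 23): R-α, R-β, R-γ — cost 8×2 + 3×4 + 12×8 = 124
  Shipping 146, fixed 146 → total 292.
  Any other capacity-feasible assignment to {F-α, F-β} ships for at least 146.
Compare {F-β, F-γ}: its best feasible assignment gives total 383.
Compare {F-α, F-β, F-γ}: its best feasible assignment gives total 393.
Every other set of open sites that can feasibly serve all demand totals ≥ 383 even under its best assignment. Minimum: 292.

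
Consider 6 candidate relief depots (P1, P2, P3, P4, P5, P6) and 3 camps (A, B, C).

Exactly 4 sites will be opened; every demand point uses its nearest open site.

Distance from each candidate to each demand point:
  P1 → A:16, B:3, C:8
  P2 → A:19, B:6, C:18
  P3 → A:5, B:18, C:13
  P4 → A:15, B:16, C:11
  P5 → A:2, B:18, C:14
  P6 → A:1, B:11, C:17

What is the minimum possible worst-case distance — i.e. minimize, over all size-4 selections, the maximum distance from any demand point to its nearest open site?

8

Open {P1, P2, P3, P4}.
  Farthest demand point is C at distance 8 (to P1); all others are ≤ 8.
With {P1, P2, P3, P5} the worst case is 8.
With {P1, P2, P3, P6} the worst case is 8.
No size-4 selection achieves below 8.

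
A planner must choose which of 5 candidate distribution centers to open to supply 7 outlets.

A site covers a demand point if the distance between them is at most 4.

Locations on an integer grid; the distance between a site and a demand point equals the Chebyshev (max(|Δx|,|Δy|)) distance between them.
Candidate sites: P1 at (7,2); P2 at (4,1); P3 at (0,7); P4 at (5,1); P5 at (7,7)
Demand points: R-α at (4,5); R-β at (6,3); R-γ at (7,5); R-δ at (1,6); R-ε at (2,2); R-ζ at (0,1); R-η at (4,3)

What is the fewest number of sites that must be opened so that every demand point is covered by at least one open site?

Coverage sets (demand points within 4 of each site):
  P1: {R-α, R-β, R-γ, R-η}
  P2: {R-α, R-β, R-γ, R-ε, R-ζ, R-η}
  P3: {R-α, R-δ, R-η}
  P4: {R-α, R-β, R-γ, R-ε, R-η}
  P5: {R-α, R-β, R-γ, R-η}
No single site covers all 7 demand points.
But {P2, P3} covers everything, so the minimum is 2.

2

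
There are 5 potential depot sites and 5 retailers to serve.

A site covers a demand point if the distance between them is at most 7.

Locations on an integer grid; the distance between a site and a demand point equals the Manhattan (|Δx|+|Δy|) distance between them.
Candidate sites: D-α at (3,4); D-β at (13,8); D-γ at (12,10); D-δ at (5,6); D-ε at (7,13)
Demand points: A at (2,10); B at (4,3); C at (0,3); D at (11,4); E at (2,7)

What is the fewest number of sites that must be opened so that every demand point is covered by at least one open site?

2

Coverage sets (demand points within 7 of each site):
  D-α: {A, B, C, E}
  D-β: {D}
  D-γ: {D}
  D-δ: {A, B, E}
  D-ε: {}
No single site covers all 5 demand points.
But {D-α, D-β} covers everything, so the minimum is 2.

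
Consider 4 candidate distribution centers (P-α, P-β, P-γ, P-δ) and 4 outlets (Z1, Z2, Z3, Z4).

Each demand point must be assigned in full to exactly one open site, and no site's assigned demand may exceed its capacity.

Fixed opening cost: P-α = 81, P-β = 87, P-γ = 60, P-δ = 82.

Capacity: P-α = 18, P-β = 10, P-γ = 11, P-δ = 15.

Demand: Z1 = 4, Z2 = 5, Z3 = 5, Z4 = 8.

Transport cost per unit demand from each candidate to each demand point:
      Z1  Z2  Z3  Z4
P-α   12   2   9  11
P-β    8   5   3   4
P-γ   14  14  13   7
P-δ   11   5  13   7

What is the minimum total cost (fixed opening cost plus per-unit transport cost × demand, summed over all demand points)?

Open {P-β, P-δ}; cheapest assignment that respects the capacities:
  P-β (cap 10, load 9): Z1, Z3 — cost 4×8 + 5×3 = 47
  P-δ (cap 15, load 13): Z2, Z4 — cost 5×5 + 8×7 = 81
  Shipping 128, fixed 169 → total 297.
  Any other capacity-feasible assignment to {P-β, P-δ} ships for at least 128.
Compare {P-α, P-γ}: its best feasible assignment gives total 300.
Compare {P-α, P-β}: its best feasible assignment gives total 303.
Every other set of open sites that can feasibly serve all demand totals ≥ 300 even under its best assignment. Minimum: 297.

297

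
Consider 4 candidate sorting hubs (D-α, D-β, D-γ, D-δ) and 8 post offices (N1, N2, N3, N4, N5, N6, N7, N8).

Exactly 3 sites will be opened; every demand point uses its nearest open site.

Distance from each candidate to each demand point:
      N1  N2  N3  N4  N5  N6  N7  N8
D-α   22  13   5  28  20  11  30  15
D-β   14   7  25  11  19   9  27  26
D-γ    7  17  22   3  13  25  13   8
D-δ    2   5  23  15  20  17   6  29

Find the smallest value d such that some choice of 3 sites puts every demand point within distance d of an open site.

13

Open {D-α, D-β, D-γ}.
  Farthest demand point is N5 at distance 13 (to D-γ); all others are ≤ 13.
With {D-α, D-γ, D-δ} the worst case is 13.
With {D-α, D-β, D-δ} the worst case is 19.
No size-3 selection achieves below 13.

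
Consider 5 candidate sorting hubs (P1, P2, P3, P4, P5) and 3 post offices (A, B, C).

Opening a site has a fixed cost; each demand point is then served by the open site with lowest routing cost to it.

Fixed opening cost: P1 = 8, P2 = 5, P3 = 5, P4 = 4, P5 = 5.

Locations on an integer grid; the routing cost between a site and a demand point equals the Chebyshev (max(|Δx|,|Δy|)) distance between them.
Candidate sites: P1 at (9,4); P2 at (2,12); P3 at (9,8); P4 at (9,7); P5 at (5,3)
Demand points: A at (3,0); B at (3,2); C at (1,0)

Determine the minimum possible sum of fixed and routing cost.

Open {P5}: assign each demand point to its cheapest open site.
  A→P5 3, B→P5 2, C→P5 4
  routing cost 9, fixed 5 → total 14.
Compare {P4, P5}: routing cost 9 + fixed 9 = 18.
Compare {P2, P5}: routing cost 9 + fixed 10 = 19.
Compare {P3, P5}: routing cost 9 + fixed 10 = 19.
All other subsets cost ≥ 18. Minimum total cost: 14.

14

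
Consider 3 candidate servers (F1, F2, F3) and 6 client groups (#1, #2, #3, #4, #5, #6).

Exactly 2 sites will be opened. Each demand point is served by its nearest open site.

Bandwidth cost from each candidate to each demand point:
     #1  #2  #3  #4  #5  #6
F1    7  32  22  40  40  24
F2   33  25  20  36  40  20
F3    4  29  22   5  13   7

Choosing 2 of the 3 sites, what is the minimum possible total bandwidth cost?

74

Open {F2, F3}.
  #1→F3 4, #2→F2 25, #3→F2 20, #4→F3 5, #5→F3 13, #6→F3 7  ⇒ total 74.
Compare {F1, F3}: total 80.
Compare {F1, F2}: total 148.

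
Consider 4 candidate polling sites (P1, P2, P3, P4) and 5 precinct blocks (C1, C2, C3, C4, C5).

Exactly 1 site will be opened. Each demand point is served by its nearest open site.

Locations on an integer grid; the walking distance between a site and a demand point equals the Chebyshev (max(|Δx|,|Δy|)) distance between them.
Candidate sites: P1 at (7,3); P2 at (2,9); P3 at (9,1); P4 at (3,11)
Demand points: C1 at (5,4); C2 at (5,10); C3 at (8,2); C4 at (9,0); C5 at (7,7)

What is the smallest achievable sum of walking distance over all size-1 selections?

17

Open {P1}.
  C1→P1 2, C2→P1 7, C3→P1 1, C4→P1 3, C5→P1 4  ⇒ total 17.
Compare {P3}: total 21.
Compare {P2}: total 29.
No size-1 selection does better; minimum is 17.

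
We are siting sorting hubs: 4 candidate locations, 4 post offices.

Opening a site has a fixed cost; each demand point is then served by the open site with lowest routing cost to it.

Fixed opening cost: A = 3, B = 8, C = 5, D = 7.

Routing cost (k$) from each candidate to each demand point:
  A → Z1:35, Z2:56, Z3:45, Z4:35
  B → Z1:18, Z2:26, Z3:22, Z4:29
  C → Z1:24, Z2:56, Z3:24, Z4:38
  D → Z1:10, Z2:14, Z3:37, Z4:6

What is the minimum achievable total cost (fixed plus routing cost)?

Open {C, D}: assign each demand point to its cheapest open site.
  Z1→D 10, Z2→D 14, Z3→C 24, Z4→D 6
  routing cost 54, fixed 12 → total 66.
Compare {B, D}: routing cost 52 + fixed 15 = 67.
Compare {A, C, D}: routing cost 54 + fixed 15 = 69.
Compare {A, B, D}: routing cost 52 + fixed 18 = 70.
All other subsets cost ≥ 67. Minimum total cost: 66.

66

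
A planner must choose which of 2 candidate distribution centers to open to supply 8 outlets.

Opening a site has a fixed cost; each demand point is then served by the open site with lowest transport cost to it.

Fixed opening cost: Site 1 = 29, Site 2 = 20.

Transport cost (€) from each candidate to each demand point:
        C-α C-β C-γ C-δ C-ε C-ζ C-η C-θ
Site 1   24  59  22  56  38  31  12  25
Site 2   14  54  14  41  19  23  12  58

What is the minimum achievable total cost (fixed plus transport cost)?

251

Open {Site 1, Site 2}: assign each demand point to its cheapest open site.
  C-α→Site 2 14, C-β→Site 2 54, C-γ→Site 2 14, C-δ→Site 2 41, C-ε→Site 2 19, C-ζ→Site 2 23, C-η→Site 1 12, C-θ→Site 1 25
  transport cost 202, fixed 49 → total 251.
Compare {Site 2}: transport cost 235 + fixed 20 = 255.
Compare {Site 1}: transport cost 267 + fixed 29 = 296.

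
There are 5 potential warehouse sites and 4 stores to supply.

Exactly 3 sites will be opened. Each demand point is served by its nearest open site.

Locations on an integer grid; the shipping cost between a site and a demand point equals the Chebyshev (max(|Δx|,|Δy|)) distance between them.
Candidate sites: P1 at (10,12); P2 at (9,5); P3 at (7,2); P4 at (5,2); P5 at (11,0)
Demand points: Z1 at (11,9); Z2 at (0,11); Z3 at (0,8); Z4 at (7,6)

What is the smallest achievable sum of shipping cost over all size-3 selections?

Open {P1, P2, P4}.
  Z1→P1 3, Z2→P2 9, Z3→P4 6, Z4→P2 2  ⇒ total 20.
Compare {P1, P2, P3}: total 21.
Compare {P2, P3, P4}: total 21.
No size-3 selection does better; minimum is 20.

20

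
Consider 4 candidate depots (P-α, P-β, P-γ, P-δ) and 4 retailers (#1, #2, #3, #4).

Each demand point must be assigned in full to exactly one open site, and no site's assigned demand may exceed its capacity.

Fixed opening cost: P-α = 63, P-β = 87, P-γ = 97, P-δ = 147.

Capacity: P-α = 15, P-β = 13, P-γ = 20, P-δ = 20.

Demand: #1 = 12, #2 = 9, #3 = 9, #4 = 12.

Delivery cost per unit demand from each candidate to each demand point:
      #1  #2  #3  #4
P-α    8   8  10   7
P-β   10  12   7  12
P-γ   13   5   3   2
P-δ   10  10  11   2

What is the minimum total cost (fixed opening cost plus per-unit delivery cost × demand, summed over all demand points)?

499

Open {P-α, P-γ, P-δ}; cheapest assignment that respects the capacities:
  P-α (cap 15, load 12): #1 — cost 12×8 = 96
  P-γ (cap 20, load 18): #2, #3 — cost 9×5 + 9×3 = 72
  P-δ (cap 20, load 12): #4 — cost 12×2 = 24
  Shipping 192, fixed 307 → total 499.
  Any other capacity-feasible assignment to {P-α, P-γ, P-δ} ships for at least 192.
Compare {P-α, P-β, P-γ}: its best feasible assignment gives total 523.
Compare {P-β, P-γ, P-δ}: its best feasible assignment gives total 547.
Every other set of open sites that can feasibly serve all demand totals ≥ 523 even under its best assignment. Minimum: 499.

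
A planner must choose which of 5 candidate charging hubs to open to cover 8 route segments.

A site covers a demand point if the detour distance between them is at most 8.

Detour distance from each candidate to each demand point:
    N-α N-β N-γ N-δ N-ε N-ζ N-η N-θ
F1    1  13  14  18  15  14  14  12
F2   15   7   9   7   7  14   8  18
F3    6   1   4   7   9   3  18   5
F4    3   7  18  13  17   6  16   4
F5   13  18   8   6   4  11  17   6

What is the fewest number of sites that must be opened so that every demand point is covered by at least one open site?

Coverage sets (demand points within 8 of each site):
  F1: {N-α}
  F2: {N-β, N-δ, N-ε, N-η}
  F3: {N-α, N-β, N-γ, N-δ, N-ζ, N-θ}
  F4: {N-α, N-β, N-ζ, N-θ}
  F5: {N-γ, N-δ, N-ε, N-θ}
No single site covers all 8 demand points.
But {F2, F3} covers everything, so the minimum is 2.

2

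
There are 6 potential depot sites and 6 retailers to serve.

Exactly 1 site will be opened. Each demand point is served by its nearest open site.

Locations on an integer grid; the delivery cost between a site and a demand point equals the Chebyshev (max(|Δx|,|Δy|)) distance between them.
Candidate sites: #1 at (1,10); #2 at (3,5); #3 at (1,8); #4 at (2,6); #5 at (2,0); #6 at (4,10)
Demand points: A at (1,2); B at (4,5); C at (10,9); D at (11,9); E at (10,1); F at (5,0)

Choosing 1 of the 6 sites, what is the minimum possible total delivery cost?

31

Open {#2}.
  A→#2 3, B→#2 1, C→#2 7, D→#2 8, E→#2 7, F→#2 5  ⇒ total 31.
Compare {#5}: total 36.
Compare {#4}: total 37.
No size-1 selection does better; minimum is 31.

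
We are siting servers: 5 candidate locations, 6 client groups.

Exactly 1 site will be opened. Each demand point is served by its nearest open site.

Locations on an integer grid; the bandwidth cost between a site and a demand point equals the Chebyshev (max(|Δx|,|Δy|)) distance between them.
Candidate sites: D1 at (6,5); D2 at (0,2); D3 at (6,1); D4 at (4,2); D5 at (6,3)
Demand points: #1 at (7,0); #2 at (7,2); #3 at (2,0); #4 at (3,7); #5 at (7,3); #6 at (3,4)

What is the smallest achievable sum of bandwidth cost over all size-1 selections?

Open {D5}.
  #1→D5 3, #2→D5 1, #3→D5 4, #4→D5 4, #5→D5 1, #6→D5 3  ⇒ total 16.
Compare {D3}: total 17.
Compare {D4}: total 18.
No size-1 selection does better; minimum is 16.

16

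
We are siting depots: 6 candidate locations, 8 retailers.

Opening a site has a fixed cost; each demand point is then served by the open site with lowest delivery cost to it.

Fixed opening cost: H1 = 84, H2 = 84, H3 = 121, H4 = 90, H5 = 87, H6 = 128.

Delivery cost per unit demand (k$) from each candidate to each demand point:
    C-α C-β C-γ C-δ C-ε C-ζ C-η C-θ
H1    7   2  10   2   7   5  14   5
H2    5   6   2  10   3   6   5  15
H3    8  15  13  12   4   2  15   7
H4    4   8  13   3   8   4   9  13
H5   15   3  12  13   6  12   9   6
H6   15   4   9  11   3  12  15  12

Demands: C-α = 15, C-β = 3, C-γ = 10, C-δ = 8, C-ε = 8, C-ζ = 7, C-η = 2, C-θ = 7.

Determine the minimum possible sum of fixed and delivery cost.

Open {H1, H2}: assign each demand point to its cheapest open site.
  C-α→H2 15×5=75, C-β→H1 3×2=6, C-γ→H2 10×2=20, C-δ→H1 8×2=16, C-ε→H2 8×3=24, C-ζ→H1 7×5=35, C-η→H2 2×5=10, C-θ→H1 7×5=35
  delivery cost 221, fixed 168 → total 389.
Compare {H2, H4}: delivery cost 275 + fixed 174 = 449.
Compare {H1, H2, H4}: delivery cost 199 + fixed 258 = 457.
Compare {H2}: delivery cost 374 + fixed 84 = 458.
All other subsets cost ≥ 449. Minimum total cost: 389.

389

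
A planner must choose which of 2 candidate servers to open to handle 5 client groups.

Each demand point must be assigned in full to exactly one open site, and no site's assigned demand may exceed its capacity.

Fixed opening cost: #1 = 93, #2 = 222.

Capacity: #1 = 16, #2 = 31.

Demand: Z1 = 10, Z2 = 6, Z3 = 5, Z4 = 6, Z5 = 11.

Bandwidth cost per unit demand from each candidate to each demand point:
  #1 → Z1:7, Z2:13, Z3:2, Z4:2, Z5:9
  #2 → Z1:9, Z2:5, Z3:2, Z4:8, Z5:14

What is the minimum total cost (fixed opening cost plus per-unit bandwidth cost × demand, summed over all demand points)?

591

Open {#1, #2}; cheapest assignment that respects the capacities:
  #1 (cap 16, load 16): Z1, Z4 — cost 10×7 + 6×2 = 82
  #2 (cap 31, load 22): Z2, Z3, Z5 — cost 6×5 + 5×2 + 11×14 = 194
  Shipping 276, fixed 315 → total 591.
  Any other capacity-feasible assignment to {#1, #2} ships for at least 276.
Total demand is 38 and no other set of sites has combined capacity ≥ 38, so {#1, #2} is the only feasible choice of open sites. Minimum: 591.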